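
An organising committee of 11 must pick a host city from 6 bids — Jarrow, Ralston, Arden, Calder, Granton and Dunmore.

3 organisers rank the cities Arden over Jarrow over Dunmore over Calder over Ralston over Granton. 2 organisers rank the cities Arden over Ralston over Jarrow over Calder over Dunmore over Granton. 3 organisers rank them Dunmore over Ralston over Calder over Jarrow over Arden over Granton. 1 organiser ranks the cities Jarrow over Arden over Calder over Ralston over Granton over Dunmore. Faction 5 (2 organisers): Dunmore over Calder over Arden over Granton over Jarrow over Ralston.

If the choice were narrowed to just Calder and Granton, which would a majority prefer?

Ballots ranking Calder above Granton: 3 + 2 + 3 + 1 + 2 = 11.
Ballots ranking Granton above Calder: 11 − 11 = 0.
Calder wins the head-to-head 11–0.

Calder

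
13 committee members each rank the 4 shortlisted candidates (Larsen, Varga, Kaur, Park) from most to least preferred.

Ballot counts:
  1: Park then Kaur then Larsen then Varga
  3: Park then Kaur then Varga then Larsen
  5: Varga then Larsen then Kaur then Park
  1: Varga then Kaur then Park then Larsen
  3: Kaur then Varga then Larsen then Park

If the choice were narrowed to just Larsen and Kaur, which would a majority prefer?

Kaur

Ballots ranking Larsen above Kaur: 5.
Ballots ranking Kaur above Larsen: 13 − 5 = 8.
Kaur wins the head-to-head 8–5.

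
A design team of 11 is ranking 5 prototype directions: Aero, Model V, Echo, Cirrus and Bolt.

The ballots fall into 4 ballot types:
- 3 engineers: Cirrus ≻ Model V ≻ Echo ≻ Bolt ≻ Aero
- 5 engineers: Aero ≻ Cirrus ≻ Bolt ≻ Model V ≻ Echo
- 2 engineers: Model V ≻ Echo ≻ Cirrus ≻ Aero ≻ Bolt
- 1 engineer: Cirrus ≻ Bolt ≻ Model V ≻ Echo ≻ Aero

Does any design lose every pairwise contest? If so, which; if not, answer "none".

Pairwise majorities:
Aero vs Model V: Aero is ranked higher on 5 ballots, Model V on 6. Model V wins 6–5.
Aero–Echo: Echo 6–5.
Aero vs Cirrus: Cirrus, 6–5.
Aero vs Bolt: Aero wins 7–4.
Model V vs Echo: Model V, 11–0.
Model V vs Cirrus: Model V is ranked higher on 2 ballots, Cirrus on 9. Cirrus wins 9–2.
Model V–Bolt: Bolt 6–5.
Echo–Cirrus: Cirrus 9–2.
Echo vs Bolt: 5 to 6, Bolt.
Cirrus vs Bolt: Cirrus, 11–0.
Each design has at least one pairwise win (Aero beats Bolt; Model V beats Aero; Echo beats Aero; Cirrus beats Aero; Bolt beats Model V) — no Condorcet loser.

none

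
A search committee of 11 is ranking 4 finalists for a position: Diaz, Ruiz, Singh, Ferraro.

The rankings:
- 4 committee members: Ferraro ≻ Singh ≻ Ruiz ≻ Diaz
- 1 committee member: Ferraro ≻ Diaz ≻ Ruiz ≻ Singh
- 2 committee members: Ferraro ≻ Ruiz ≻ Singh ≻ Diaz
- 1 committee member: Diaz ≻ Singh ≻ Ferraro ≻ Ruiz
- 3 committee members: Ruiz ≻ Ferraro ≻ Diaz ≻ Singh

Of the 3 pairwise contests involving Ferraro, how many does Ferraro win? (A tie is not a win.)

3

Ferraro against each rival (11 committee members):
Ferraro–Diaz: Ferraro 10–1.
Ferraro vs Ruiz: Ferraro wins 8–3.
Ferraro–Singh: Ferraro 10–1.
Ferraro beats Diaz, Ruiz, Singh — 3 pairwise wins.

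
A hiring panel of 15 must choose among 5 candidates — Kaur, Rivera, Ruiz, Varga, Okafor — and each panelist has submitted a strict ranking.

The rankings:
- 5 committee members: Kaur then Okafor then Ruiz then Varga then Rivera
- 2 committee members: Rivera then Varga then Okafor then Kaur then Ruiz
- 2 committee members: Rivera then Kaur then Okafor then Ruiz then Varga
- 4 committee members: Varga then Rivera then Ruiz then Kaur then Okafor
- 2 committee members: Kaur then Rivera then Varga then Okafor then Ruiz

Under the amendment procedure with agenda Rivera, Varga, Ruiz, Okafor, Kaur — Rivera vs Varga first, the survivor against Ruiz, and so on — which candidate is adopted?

Kaur

Round 1: Rivera vs Varga — 6–9, Varga advances.
Round 2: Varga vs Ruiz — 8–7, Varga advances.
Round 3: Varga vs Okafor — 8–7, Varga advances.
Round 4: Varga vs Kaur — 6–9, Kaur advances.
The agenda winner is Kaur.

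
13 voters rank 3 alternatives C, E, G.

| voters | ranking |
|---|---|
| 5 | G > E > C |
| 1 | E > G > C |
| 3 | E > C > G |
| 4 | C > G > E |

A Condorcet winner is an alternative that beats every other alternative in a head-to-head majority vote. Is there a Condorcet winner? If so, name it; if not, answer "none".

none

Check each pair by majority over 13 ballots:
C vs E: C is ranked higher on 4 ballots, E on 9. E wins 9–4.
C vs G: 7 to 6, C.
E vs G: 1+3 = 4 for E, 9 for G — G by 9–4.
Each alternative drops at least one matchup (C loses to E; E loses to G; G loses to C); the cycle C beats G beats E beats C rules out a Condorcet winner.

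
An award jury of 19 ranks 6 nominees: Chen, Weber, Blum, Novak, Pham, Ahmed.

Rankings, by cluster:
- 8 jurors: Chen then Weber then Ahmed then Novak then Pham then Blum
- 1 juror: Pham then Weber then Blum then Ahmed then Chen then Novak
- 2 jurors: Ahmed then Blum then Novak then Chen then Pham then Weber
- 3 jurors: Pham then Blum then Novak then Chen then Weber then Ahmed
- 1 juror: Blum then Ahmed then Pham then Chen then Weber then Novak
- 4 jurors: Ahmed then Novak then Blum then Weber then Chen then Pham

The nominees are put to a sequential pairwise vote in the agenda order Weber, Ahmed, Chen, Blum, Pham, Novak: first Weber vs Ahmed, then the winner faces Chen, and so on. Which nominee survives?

Round 1: Weber vs Ahmed — 12–7, Weber advances.
Round 2: Weber vs Chen — 5–14, Chen advances.
Round 3: Chen vs Blum — 8–11, Blum advances.
Round 4: Blum vs Pham — 7–12, Pham advances.
Round 5: Pham vs Novak — 5–14, Novak advances.
Novak survives the agenda.

Novak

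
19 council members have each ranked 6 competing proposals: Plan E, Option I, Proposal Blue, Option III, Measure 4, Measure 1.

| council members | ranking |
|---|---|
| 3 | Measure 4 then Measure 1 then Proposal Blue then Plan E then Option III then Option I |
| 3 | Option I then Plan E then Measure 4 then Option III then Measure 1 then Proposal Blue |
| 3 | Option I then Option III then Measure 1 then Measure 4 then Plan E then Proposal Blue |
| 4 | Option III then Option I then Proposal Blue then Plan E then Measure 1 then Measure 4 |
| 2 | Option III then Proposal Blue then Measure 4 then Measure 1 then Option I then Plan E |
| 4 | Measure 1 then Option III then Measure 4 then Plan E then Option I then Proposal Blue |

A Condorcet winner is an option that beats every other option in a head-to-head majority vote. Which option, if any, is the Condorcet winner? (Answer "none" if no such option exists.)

Check each pair by majority over 19 ballots:
Plan E vs Option I: 3+4 = 7 for Plan E, 12 for Option I — Option I by 12–7.
Plan E vs Proposal Blue: Plan E preferred on 3+3+4 = 10 ballots; Plan E wins 10–9.
Plan E vs Option III: Plan E is ranked higher on 3+3 = 6 ballots, Option III on 13. Option III wins 13–6.
Plan E vs Measure 4: 3+4 = 7 for Plan E, 12 for Measure 4 — Measure 4 by 12–7.
Plan E vs Measure 1: Plan E is ranked higher on 3+4 = 7 ballots, Measure 1 on 12. Measure 1 wins 12–7.
Option I vs Proposal Blue: Option I preferred on 3+3+4+4 = 14 ballots; Option I wins 14–5.
Option I vs Option III: 6 to 13, Option III.
Option I vs Measure 4: 10 to 9, Option I.
Option I vs Measure 1: Option I preferred on 3+3+4 = 10 ballots; Option I wins 10–9.
Proposal Blue vs Option III: Proposal Blue preferred on 3 ballots; Option III wins 16–3.
Proposal Blue vs Measure 4: Proposal Blue preferred on 4+2 = 6 ballots; Measure 4 wins 13–6.
Proposal Blue vs Measure 1: Proposal Blue preferred on 4+2 = 6 ballots; Measure 1 wins 13–6.
Option III vs Measure 4: Option III preferred on 3+4+2+4 = 13 ballots; Option III wins 13–6.
Option III vs Measure 1: 3+3+4+2 = 12 for Option III, 7 for Measure 1 — Option III by 12–7.
Measure 4 vs Measure 1: Measure 4 preferred on 3+3+2 = 8 ballots; Measure 1 wins 11–8.
Option III defeats every rival head-to-head and is the Condorcet winner.

Option III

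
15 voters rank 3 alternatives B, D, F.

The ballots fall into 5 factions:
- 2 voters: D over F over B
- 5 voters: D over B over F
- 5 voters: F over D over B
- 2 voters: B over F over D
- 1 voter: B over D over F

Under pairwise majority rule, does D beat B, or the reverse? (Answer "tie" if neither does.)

Ballots ranking D above B: 2 + 5 + 5 = 12.
Ballots ranking B above D: 15 − 12 = 3.
D wins the head-to-head 12–3.

D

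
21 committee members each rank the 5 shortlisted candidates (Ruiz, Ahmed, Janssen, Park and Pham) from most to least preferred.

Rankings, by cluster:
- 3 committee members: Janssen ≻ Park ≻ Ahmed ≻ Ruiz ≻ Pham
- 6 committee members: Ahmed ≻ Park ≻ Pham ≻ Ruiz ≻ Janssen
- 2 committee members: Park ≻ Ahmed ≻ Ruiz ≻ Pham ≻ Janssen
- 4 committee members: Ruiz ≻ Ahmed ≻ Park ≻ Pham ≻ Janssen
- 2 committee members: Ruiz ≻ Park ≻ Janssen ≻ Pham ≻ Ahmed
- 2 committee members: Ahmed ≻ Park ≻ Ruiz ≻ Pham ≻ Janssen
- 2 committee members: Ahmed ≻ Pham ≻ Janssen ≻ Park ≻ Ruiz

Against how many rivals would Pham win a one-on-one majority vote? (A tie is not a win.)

1

Pham against each rival (21 committee members):
Pham vs Ruiz: 8 to 13, Ruiz.
Pham vs Ahmed: Ahmed wins 19–2.
Pham vs Janssen: 16 to 5, Pham.
Pham vs Park: Park, 19–2.
Pham beats Janssen; loses to Ruiz, Ahmed, Park — 1 pairwise win.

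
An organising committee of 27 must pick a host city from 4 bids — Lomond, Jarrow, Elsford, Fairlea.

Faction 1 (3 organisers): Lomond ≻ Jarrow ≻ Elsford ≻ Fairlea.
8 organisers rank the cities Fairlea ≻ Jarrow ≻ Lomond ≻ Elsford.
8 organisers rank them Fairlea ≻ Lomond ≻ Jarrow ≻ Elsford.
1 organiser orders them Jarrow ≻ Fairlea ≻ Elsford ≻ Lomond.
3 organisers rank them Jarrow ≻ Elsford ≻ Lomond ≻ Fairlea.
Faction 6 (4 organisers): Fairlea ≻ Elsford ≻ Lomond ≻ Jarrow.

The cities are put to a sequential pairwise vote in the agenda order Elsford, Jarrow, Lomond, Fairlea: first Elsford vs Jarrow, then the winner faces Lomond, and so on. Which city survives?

Fairlea

Round 1: Elsford vs Jarrow — 4–23, Jarrow advances.
Round 2: Jarrow vs Lomond — 12–15, Lomond advances.
Round 3: Lomond vs Fairlea — 6–21, Fairlea advances.
Fairlea survives the agenda.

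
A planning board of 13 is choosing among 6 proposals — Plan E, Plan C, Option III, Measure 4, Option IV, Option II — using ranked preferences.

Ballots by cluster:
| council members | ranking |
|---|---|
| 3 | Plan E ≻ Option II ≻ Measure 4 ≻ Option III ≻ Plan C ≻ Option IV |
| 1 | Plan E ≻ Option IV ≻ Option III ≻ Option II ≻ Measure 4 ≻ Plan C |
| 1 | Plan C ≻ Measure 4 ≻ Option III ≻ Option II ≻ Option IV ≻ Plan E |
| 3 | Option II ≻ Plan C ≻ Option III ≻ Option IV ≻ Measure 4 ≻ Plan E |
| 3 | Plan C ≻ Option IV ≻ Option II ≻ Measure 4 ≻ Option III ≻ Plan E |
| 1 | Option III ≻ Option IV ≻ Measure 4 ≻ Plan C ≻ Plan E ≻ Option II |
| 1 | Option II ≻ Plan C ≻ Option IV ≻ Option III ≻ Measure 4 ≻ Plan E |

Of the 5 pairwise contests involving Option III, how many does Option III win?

2

Option III against each rival (13 council members):
Option III vs Plan E: Option III, 9–4.
Option III–Plan C: Plan C 8–5.
Option III–Measure 4: Measure 4 7–6.
Option III vs Option IV: Option III wins 8–5.
Option III vs Option II: 1+1+1 = 3 for Option III, 10 for Option II — Option II by 10–3.
Option III beats Plan E, Option IV; loses to Plan C, Measure 4, Option II — 2 pairwise wins.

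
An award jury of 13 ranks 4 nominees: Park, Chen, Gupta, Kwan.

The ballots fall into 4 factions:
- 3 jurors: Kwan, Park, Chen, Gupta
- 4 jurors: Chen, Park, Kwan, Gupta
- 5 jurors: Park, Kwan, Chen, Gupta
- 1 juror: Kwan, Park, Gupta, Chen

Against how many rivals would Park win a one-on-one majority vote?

3

Park against each rival (13 jurors):
Park vs Chen: 3+5+1 = 9 for Park, 4 for Chen — Park by 9–4.
Park vs Gupta: Park is ranked higher on 3+4+5+1 = 13 ballots, Gupta on 0. Park wins 13–0.
Park vs Kwan: 9 to 4, Park.
Park beats Chen, Gupta, Kwan — 3 pairwise wins.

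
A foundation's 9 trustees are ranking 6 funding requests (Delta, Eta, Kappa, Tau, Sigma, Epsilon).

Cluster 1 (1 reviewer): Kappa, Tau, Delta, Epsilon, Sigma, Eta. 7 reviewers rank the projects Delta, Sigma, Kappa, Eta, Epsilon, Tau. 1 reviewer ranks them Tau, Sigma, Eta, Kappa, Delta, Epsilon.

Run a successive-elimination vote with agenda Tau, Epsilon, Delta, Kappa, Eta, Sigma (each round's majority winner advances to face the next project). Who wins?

Round 1: Tau vs Epsilon — 2–7, Epsilon advances.
Round 2: Epsilon vs Delta — 0–9, Delta advances.
Round 3: Delta vs Kappa — 7–2, Delta advances.
Round 4: Delta vs Eta — 8–1, Delta advances.
Round 5: Delta vs Sigma — 8–1, Delta advances.
Delta survives the agenda.

Delta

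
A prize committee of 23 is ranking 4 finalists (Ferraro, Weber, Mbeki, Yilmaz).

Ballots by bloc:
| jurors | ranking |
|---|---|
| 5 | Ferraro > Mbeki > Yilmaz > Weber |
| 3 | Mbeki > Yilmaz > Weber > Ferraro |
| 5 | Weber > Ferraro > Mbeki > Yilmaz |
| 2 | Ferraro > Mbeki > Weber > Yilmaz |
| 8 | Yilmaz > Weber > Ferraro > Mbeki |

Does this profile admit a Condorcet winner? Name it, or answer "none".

none

Head-to-head results (23 jurors):
Ferraro vs Weber: Weber wins 16–7.
Ferraro–Mbeki: Ferraro 20–3.
Ferraro vs Yilmaz: Ferraro wins 12–11.
Weber vs Mbeki: Weber, 13–10.
Weber vs Yilmaz: Yilmaz, 16–7.
Mbeki vs Yilmaz: Mbeki, 15–8.
Each nominee drops at least one matchup (Ferraro loses to Weber; Weber loses to Yilmaz; Mbeki loses to Ferraro; Yilmaz loses to Ferraro); the cycle Ferraro beats Yilmaz beats Weber beats Ferraro rules out a Condorcet winner.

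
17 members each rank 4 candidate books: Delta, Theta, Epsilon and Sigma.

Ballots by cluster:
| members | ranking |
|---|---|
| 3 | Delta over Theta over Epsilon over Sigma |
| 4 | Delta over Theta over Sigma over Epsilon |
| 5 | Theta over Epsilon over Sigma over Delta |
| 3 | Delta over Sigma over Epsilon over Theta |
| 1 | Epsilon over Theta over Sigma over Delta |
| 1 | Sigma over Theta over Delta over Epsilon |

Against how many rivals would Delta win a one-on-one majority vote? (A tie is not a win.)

3

Delta against each rival (17 members):
Delta vs Theta: Delta is ranked higher on 3+4+3 = 10 ballots, Theta on 7. Delta wins 10–7.
Delta vs Epsilon: Delta, 11–6.
Delta vs Sigma: Delta preferred on 3+4+3 = 10 ballots; Delta wins 10–7.
Delta beats Theta, Epsilon, Sigma — 3 pairwise wins.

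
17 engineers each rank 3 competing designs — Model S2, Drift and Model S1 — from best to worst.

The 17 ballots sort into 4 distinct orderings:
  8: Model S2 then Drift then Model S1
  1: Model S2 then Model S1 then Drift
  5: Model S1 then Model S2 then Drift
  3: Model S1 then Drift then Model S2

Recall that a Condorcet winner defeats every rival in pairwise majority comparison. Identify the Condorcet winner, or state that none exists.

Model S2

Check each pair by majority over 17 ballots:
Model S2–Drift: Model S2 14–3.
Model S2 vs Model S1: Model S2, 9–8.
Drift vs Model S1: Model S1 wins 9–8.
Model S2 beats each of Drift, Model S1 — Model S2 is the Condorcet winner.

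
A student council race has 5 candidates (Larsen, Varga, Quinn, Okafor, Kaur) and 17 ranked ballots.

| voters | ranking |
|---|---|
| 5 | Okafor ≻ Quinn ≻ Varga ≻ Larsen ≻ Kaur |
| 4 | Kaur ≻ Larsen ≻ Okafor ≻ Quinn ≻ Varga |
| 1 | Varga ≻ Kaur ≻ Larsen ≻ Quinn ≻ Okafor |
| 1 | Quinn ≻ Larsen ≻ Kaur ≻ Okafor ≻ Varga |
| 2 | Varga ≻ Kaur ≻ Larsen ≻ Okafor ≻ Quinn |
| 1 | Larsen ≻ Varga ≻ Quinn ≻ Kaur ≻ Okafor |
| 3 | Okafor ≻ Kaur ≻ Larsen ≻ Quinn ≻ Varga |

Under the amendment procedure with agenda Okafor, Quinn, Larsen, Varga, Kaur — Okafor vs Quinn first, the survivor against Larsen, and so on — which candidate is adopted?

Round 1: Okafor vs Quinn — 14–3, Okafor advances.
Round 2: Okafor vs Larsen — 8–9, Larsen advances.
Round 3: Larsen vs Varga — 9–8, Larsen advances.
Round 4: Larsen vs Kaur — 7–10, Kaur advances.
The agenda winner is Kaur.

Kaur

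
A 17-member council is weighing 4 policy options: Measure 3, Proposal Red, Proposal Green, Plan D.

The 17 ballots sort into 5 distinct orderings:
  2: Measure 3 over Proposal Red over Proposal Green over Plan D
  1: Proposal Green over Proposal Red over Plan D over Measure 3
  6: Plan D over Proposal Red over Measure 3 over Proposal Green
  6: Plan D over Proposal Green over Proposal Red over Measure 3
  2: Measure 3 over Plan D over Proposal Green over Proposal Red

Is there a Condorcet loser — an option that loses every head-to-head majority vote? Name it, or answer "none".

Head-to-head results (17 council members):
Measure 3–Proposal Red: Proposal Red 13–4.
Measure 3 vs Proposal Green: Measure 3 preferred on 2+6+2 = 10 ballots; Measure 3 wins 10–7.
Measure 3 vs Plan D: Plan D, 13–4.
Proposal Red vs Proposal Green: Proposal Red preferred on 2+6 = 8 ballots; Proposal Green wins 9–8.
Proposal Red vs Plan D: Plan D, 14–3.
Proposal Green vs Plan D: Proposal Green is ranked higher on 2+1 = 3 ballots, Plan D on 14. Plan D wins 14–3.
Each option has at least one pairwise win (Measure 3 beats Proposal Green; Proposal Red beats Measure 3; Proposal Green beats Proposal Red; Plan D beats Measure 3) — no Condorcet loser.

none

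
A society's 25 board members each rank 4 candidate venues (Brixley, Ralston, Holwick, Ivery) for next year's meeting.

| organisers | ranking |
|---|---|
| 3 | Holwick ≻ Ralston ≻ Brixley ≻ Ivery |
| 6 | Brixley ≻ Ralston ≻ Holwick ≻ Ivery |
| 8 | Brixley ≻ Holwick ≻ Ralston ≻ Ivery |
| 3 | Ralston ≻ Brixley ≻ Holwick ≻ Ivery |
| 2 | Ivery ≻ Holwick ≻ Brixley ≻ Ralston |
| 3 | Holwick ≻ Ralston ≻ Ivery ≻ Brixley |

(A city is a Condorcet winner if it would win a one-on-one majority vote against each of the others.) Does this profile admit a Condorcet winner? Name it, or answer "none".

Pairwise majorities:
Brixley vs Ralston: Brixley wins 16–9.
Brixley vs Holwick: Brixley wins 17–8.
Brixley–Ivery: Brixley 20–5.
Ralston–Holwick: Holwick 16–9.
Ralston–Ivery: Ralston 23–2.
Holwick–Ivery: Holwick 23–2.
Only Brixley has no losses; Brixley is the Condorcet winner.

Brixley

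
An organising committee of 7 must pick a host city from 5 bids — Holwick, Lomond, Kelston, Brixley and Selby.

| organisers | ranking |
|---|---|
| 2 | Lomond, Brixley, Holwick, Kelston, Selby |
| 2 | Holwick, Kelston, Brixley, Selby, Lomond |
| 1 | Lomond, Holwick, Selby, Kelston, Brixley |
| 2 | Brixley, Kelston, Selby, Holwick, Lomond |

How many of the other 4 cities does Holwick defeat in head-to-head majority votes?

3

Holwick against each rival (7 organisers):
Holwick vs Lomond: Holwick, 4–3.
Holwick–Kelston: Holwick 5–2.
Holwick vs Brixley: Brixley wins 4–3.
Holwick vs Selby: Holwick preferred on 2+2+1 = 5 ballots; Holwick wins 5–2.
Holwick beats Lomond, Kelston, Selby; loses to Brixley — 3 pairwise wins.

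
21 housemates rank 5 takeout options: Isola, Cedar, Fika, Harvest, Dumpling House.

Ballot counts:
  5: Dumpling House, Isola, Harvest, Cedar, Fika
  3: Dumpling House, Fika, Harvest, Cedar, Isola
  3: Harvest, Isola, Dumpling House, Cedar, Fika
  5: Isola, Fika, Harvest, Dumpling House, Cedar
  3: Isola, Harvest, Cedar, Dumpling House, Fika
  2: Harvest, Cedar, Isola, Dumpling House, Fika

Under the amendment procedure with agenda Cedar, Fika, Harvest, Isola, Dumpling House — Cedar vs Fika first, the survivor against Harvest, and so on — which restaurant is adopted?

Round 1: Cedar vs Fika — 13–8, Cedar advances.
Round 2: Cedar vs Harvest — 0–21, Harvest advances.
Round 3: Harvest vs Isola — 8–13, Isola advances.
Round 4: Isola vs Dumpling House — 13–8, Isola advances.
Isola survives the agenda.

Isola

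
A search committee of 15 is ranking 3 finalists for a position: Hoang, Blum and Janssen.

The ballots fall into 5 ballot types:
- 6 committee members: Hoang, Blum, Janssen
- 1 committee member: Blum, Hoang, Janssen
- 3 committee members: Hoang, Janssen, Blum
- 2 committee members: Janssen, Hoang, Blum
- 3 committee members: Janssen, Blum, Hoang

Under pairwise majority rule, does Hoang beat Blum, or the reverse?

Hoang

Ballots ranking Hoang above Blum: 6 + 3 + 2 = 11.
Ballots ranking Blum above Hoang: 15 − 11 = 4.
Hoang wins the head-to-head 11–4.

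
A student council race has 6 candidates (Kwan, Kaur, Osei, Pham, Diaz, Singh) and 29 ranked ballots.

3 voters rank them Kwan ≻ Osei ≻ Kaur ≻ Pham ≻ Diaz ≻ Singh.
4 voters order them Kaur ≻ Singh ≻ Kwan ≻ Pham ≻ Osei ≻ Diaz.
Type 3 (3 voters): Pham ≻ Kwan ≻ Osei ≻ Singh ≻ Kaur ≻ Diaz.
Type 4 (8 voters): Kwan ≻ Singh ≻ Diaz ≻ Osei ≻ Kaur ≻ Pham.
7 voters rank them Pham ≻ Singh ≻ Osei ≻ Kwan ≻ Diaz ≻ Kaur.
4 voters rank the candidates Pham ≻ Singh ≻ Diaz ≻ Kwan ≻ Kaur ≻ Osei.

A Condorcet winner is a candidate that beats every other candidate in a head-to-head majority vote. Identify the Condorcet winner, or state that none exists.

Check each pair by majority over 29 ballots:
Kwan vs Kaur: Kwan wins 25–4.
Kwan–Osei: Kwan 22–7.
Kwan vs Pham: Kwan wins 15–14.
Kwan vs Diaz: Kwan wins 25–4.
Kwan–Singh: Singh 15–14.
Kaur–Osei: Osei 21–8.
Kaur vs Pham: Kaur wins 15–14.
Kaur–Diaz: Diaz 19–10.
Kaur–Singh: Singh 22–7.
Osei–Pham: Pham 18–11.
Osei–Diaz: Osei 17–12.
Osei vs Singh: Singh wins 23–6.
Pham vs Diaz: Pham wins 21–8.
Pham vs Singh: Pham, 17–12.
Diaz vs Singh: Singh, 26–3.
Each candidate drops at least one matchup (Kwan loses to Singh; Kaur loses to Kwan; Osei loses to Kwan; Pham loses to Kwan; Diaz loses to Kwan; Singh loses to Pham); the cycle Kwan > Pham > Singh > Kwan rules out a Condorcet winner.

none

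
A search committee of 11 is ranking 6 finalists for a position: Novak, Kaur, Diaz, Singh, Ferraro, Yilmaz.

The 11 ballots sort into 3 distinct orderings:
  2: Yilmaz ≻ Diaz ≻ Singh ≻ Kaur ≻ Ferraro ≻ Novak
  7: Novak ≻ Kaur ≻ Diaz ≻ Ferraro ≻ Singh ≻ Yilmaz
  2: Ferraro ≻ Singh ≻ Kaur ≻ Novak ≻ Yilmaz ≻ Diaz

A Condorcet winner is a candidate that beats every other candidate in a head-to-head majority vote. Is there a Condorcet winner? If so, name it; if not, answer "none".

Novak

Pairwise majorities:
Novak vs Kaur: Novak, 7–4.
Novak–Diaz: Novak 9–2.
Novak vs Singh: Novak wins 7–4.
Novak vs Ferraro: Novak, 7–4.
Novak vs Yilmaz: Novak, 9–2.
Kaur vs Diaz: Kaur wins 9–2.
Kaur vs Singh: Kaur, 7–4.
Kaur vs Ferraro: Kaur wins 9–2.
Kaur vs Yilmaz: Kaur wins 9–2.
Diaz vs Singh: Diaz wins 9–2.
Diaz–Ferraro: Diaz 9–2.
Diaz–Yilmaz: Diaz 7–4.
Singh vs Ferraro: Ferraro wins 9–2.
Singh–Yilmaz: Singh 9–2.
Ferraro vs Yilmaz: Ferraro, 9–2.
Only Novak has no losses; Novak is the Condorcet winner.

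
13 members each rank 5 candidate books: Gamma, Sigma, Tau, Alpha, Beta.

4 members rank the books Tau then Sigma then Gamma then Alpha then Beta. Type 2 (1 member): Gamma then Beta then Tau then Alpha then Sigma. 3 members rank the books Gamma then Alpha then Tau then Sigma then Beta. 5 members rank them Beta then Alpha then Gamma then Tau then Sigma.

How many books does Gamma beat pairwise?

Gamma against each rival (13 members):
Gamma vs Sigma: Gamma is ranked higher on 1+3+5 = 9 ballots, Sigma on 4. Gamma wins 9–4.
Gamma–Tau: Gamma 9–4.
Gamma vs Alpha: 4+1+3 = 8 for Gamma, 5 for Alpha — Gamma by 8–5.
Gamma vs Beta: Gamma preferred on 4+1+3 = 8 ballots; Gamma wins 8–5.
Gamma beats Sigma, Tau, Alpha, Beta — 4 pairwise wins.

4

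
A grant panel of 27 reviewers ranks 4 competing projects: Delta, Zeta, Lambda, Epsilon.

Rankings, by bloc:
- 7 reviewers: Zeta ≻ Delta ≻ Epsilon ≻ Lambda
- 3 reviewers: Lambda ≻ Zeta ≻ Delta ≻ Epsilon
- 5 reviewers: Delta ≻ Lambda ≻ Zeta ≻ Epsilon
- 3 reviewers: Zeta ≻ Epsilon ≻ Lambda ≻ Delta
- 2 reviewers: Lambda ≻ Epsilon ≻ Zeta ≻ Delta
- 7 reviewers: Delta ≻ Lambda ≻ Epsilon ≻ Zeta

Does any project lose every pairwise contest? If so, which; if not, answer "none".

Pairwise majorities:
Delta vs Zeta: Delta preferred on 5+7 = 12 ballots; Zeta wins 15–12.
Delta vs Lambda: Delta preferred on 7+5+7 = 19 ballots; Delta wins 19–8.
Delta–Epsilon: Delta 22–5.
Zeta vs Lambda: 10 to 17, Lambda.
Zeta vs Epsilon: 7+3+5+3 = 18 for Zeta, 9 for Epsilon — Zeta by 18–9.
Lambda vs Epsilon: Lambda, 17–10.
Epsilon is beaten in every head-to-head and is the Condorcet loser.

Epsilon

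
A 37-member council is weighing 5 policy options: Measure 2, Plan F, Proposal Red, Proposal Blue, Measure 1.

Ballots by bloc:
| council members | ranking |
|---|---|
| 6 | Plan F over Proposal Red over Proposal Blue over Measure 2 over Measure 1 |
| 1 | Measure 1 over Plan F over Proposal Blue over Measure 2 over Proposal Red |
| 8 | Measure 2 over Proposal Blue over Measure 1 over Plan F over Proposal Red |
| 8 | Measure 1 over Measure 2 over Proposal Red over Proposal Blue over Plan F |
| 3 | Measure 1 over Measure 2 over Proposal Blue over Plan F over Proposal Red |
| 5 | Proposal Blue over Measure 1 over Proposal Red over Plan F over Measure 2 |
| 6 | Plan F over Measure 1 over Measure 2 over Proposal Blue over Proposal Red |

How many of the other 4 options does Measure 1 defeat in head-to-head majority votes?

Measure 1 against each rival (37 council members):
Measure 1 vs Measure 2: Measure 1, 23–14.
Measure 1 vs Plan F: Measure 1 is ranked higher on 1+8+8+3+5 = 25 ballots, Plan F on 12. Measure 1 wins 25–12.
Measure 1 vs Proposal Red: Measure 1 preferred on 1+8+8+3+5+6 = 31 ballots; Measure 1 wins 31–6.
Measure 1 vs Proposal Blue: 1+8+3+6 = 18 for Measure 1, 19 for Proposal Blue — Proposal Blue by 19–18.
Measure 1 beats Measure 2, Plan F, Proposal Red; loses to Proposal Blue — 3 pairwise wins.

3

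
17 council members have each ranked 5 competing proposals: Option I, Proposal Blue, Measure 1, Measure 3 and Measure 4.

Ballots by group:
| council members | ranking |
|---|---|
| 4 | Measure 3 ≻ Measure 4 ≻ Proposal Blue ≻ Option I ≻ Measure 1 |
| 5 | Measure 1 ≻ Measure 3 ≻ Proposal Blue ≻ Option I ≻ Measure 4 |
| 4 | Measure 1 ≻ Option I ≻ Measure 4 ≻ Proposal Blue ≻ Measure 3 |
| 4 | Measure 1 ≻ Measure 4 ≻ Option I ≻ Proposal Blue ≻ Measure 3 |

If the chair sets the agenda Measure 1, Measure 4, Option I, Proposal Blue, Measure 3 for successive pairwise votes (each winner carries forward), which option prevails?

Round 1: Measure 1 vs Measure 4 — 13–4, Measure 1 advances.
Round 2: Measure 1 vs Option I — 13–4, Measure 1 advances.
Round 3: Measure 1 vs Proposal Blue — 13–4, Measure 1 advances.
Round 4: Measure 1 vs Measure 3 — 13–4, Measure 1 advances.
The agenda winner is Measure 1.

Measure 1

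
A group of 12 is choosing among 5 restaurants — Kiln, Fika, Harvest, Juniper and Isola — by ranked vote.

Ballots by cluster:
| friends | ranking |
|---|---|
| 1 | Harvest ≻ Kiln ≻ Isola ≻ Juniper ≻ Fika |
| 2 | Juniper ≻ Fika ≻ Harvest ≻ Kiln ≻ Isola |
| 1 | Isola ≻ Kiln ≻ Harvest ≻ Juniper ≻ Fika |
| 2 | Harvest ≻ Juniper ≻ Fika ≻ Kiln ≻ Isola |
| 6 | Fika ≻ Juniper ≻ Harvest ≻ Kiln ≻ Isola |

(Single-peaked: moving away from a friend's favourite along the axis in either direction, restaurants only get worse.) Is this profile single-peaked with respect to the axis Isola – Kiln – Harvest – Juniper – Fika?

Axis positions: Isola=1, Kiln=2, Harvest=3, Juniper=4, Fika=5.
Cluster 1 (peak Harvest at position 3): ranking walks positions 3-2-1-4-5, expanding outward from the peak — single-peaked.
Cluster 2 (peak Juniper at position 4): ranking walks positions 4-5-3-2-1, expanding outward from the peak — single-peaked.
Cluster 3 (peak Isola at position 1): ranking walks positions 1-2-3-4-5, expanding outward from the peak — single-peaked.
Cluster 4 (peak Harvest at position 3): ranking walks positions 3-4-5-2-1, expanding outward from the peak — single-peaked.
Cluster 5 (peak Fika at position 5): ranking walks positions 5-4-3-2-1, expanding outward from the peak — single-peaked.
Every ranking is single-peaked on this axis.

yes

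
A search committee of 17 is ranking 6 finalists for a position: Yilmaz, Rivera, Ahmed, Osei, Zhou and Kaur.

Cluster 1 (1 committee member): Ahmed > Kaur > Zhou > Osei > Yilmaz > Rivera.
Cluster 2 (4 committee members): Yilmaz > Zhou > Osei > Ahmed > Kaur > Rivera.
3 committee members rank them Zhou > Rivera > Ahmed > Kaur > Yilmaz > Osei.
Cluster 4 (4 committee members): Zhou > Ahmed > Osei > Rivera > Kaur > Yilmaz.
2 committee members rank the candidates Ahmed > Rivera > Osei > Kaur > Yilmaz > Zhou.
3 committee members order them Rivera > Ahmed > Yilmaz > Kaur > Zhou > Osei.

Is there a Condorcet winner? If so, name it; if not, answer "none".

none

Pairwise majorities:
Yilmaz–Rivera: Rivera 12–5.
Yilmaz vs Ahmed: Ahmed wins 13–4.
Yilmaz vs Osei: Yilmaz wins 10–7.
Yilmaz vs Zhou: Yilmaz wins 9–8.
Yilmaz–Kaur: Kaur 10–7.
Rivera–Ahmed: Ahmed 11–6.
Rivera–Osei: Osei 9–8.
Rivera vs Zhou: Zhou, 12–5.
Rivera vs Kaur: Rivera wins 12–5.
Ahmed vs Osei: Ahmed wins 13–4.
Ahmed vs Zhou: Zhou wins 11–6.
Ahmed–Kaur: Ahmed 17–0.
Osei–Zhou: Zhou 15–2.
Osei vs Kaur: Osei, 10–7.
Zhou vs Kaur: Zhou wins 11–6.
Every candidate loses at least once (Yilmaz loses to Rivera; Rivera loses to Ahmed; Ahmed loses to Zhou; Osei loses to Yilmaz; Zhou loses to Yilmaz; Kaur loses to Rivera). The majority relation contains the cycle Yilmaz → Osei → Rivera → Yilmaz, so there is no Condorcet winner.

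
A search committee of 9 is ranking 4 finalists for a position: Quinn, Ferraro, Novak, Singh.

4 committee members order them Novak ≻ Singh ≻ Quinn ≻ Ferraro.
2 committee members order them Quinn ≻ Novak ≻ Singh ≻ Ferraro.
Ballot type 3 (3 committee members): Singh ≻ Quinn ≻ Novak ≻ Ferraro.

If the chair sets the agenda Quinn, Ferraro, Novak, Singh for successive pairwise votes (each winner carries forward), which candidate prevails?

Round 1: Quinn vs Ferraro — 9–0, Quinn advances.
Round 2: Quinn vs Novak — 5–4, Quinn advances.
Round 3: Quinn vs Singh — 2–7, Singh advances.
The agenda winner is Singh.

Singh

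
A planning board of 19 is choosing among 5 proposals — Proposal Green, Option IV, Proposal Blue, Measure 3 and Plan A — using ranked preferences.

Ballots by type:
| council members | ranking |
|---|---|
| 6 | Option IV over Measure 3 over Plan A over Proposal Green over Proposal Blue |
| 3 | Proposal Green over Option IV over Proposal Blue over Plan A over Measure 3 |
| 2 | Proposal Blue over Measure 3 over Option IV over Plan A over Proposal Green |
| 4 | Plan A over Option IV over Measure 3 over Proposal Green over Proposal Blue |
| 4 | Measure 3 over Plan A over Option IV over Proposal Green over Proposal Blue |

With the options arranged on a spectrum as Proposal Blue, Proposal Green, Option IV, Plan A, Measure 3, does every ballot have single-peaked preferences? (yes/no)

no

Axis positions: Proposal Blue=1, Proposal Green=2, Option IV=3, Plan A=4, Measure 3=5.
Type 1: ranking walks positions 3-5-4-2-1; Measure 3 is ranked above Plan A even though Plan A lies between Measure 3 and the peak Option IV on the axis — preferences dip and rise again. Not single-peaked.
Type 2 (peak Proposal Green at position 2): ranking walks positions 2-3-1-4-5, expanding outward from the peak — single-peaked.
Type 3: ranking walks positions 1-5-3-4-2; Measure 3 is ranked above Proposal Green even though Proposal Green lies between Measure 3 and the peak Proposal Blue on the axis — preferences dip and rise again. Not single-peaked.
Type 4 (peak Plan A at position 4): ranking walks positions 4-3-5-2-1, expanding outward from the peak — single-peaked.
Type 5 (peak Measure 3 at position 5): ranking walks positions 5-4-3-2-1, expanding outward from the peak — single-peaked.
Type 1 violates single-peakedness, so the profile is not single-peaked on this axis.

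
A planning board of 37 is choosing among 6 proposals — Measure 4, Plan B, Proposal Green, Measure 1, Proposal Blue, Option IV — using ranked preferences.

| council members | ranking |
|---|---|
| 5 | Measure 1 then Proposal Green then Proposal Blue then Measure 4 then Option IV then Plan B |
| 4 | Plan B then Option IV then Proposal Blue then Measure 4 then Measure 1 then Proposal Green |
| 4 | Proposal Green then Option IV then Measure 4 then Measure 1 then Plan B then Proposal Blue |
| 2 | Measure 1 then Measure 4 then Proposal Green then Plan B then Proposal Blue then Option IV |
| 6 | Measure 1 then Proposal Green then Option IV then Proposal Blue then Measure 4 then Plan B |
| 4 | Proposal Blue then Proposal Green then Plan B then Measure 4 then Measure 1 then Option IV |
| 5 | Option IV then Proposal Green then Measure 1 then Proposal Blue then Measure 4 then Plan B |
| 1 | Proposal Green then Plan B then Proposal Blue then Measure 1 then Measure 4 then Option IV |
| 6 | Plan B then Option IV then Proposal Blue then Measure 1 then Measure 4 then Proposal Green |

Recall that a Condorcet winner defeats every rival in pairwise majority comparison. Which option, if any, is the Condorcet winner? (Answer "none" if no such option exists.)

Head-to-head results (37 council members):
Measure 4 vs Plan B: Measure 4 wins 22–15.
Measure 4 vs Proposal Green: Proposal Green wins 25–12.
Measure 4–Measure 1: Measure 1 25–12.
Measure 4 vs Proposal Blue: Proposal Blue wins 31–6.
Measure 4 vs Option IV: Option IV, 25–12.
Plan B–Proposal Green: Proposal Green 27–10.
Plan B–Measure 1: Measure 1 22–15.
Plan B–Proposal Blue: Proposal Blue 20–17.
Plan B vs Option IV: Option IV wins 20–17.
Proposal Green–Measure 1: Measure 1 23–14.
Proposal Green vs Proposal Blue: Proposal Green wins 23–14.
Proposal Green vs Option IV: Proposal Green, 22–15.
Measure 1–Proposal Blue: Measure 1 22–15.
Measure 1–Option IV: Option IV 19–18.
Proposal Blue–Option IV: Option IV 25–12.
Every option loses at least once (Measure 4 loses to Proposal Green; Plan B loses to Measure 4; Proposal Green loses to Measure 1; Measure 1 loses to Option IV; Proposal Blue loses to Proposal Green; Option IV loses to Proposal Green). The majority relation contains the cycle Proposal Green beats Option IV beats Measure 1 beats Proposal Green, so there is no Condorcet winner.

none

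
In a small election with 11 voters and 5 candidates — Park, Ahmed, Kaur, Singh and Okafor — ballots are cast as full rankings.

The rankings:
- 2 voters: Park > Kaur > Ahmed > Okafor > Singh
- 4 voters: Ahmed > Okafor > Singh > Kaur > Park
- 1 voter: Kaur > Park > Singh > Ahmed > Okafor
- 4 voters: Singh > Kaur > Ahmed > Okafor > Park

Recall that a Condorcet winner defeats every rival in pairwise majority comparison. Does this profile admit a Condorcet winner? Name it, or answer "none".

Pairwise majorities:
Park–Ahmed: Ahmed 8–3.
Park vs Kaur: Kaur wins 9–2.
Park vs Singh: Singh, 8–3.
Park vs Okafor: Okafor wins 8–3.
Ahmed vs Kaur: Kaur, 7–4.
Ahmed vs Singh: Ahmed, 6–5.
Ahmed vs Okafor: Ahmed wins 11–0.
Kaur vs Singh: Singh wins 8–3.
Kaur vs Okafor: Kaur, 7–4.
Singh–Okafor: Okafor 6–5.
No candidate is unbeaten: Park loses to Ahmed; Ahmed loses to Kaur; Kaur loses to Singh; Singh loses to Ahmed; Okafor loses to Ahmed. In particular Ahmed beats Singh beats Kaur beats Ahmed is a majority cycle — no Condorcet winner exists.

none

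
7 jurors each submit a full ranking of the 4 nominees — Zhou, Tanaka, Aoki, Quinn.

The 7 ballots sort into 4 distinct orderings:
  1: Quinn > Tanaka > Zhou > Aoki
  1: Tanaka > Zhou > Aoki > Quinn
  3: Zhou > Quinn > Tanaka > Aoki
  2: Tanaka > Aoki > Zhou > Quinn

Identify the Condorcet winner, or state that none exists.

Head-to-head results (7 jurors):
Zhou vs Tanaka: Tanaka wins 4–3.
Zhou–Aoki: Zhou 5–2.
Zhou vs Quinn: Zhou, 6–1.
Tanaka vs Aoki: Tanaka, 7–0.
Tanaka vs Quinn: Quinn wins 4–3.
Aoki–Quinn: Quinn 4–3.
Every nominee loses at least once (Zhou loses to Tanaka; Tanaka loses to Quinn; Aoki loses to Zhou; Quinn loses to Zhou). The majority relation contains the cycle Zhou > Quinn > Tanaka > Zhou, so there is no Condorcet winner.

none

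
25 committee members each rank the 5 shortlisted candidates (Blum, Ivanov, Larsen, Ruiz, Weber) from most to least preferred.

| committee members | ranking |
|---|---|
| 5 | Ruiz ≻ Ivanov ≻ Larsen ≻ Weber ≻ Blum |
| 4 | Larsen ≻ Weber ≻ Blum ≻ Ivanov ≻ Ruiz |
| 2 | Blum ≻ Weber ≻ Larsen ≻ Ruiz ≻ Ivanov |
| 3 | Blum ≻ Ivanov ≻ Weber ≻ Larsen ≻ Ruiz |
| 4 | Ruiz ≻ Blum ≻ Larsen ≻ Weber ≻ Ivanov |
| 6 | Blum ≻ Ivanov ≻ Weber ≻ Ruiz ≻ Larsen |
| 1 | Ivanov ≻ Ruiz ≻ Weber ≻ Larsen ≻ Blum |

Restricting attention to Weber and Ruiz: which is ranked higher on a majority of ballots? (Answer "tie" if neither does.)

Weber

Ballots ranking Weber above Ruiz: 4 + 2 + 3 + 6 = 15.
Ballots ranking Ruiz above Weber: 25 − 15 = 10.
Weber wins the head-to-head 15–10.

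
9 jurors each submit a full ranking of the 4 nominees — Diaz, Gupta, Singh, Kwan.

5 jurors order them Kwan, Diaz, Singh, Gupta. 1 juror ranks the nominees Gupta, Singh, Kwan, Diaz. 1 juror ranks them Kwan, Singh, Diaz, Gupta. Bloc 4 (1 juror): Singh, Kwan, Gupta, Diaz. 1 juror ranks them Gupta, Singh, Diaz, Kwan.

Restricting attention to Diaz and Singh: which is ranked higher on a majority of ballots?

Diaz

Ballots ranking Diaz above Singh: 5.
Ballots ranking Singh above Diaz: 9 − 5 = 4.
Diaz wins the head-to-head 5–4.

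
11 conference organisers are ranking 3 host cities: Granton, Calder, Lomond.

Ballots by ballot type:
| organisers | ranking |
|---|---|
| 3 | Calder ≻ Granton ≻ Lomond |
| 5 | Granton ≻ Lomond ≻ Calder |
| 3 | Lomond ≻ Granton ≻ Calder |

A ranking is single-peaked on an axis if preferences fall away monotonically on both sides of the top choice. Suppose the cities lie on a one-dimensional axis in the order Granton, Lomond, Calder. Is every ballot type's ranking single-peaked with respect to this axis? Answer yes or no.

Axis positions: Granton=1, Lomond=2, Calder=3.
Ballot type 1: ranking walks positions 3-1-2; Granton is ranked above Lomond even though Lomond lies between Granton and the peak Calder on the axis — preferences dip and rise again. Not single-peaked.
Ballot type 2 (peak Granton at position 1): ranking walks positions 1-2-3, expanding outward from the peak — single-peaked.
Ballot type 3 (peak Lomond at position 2): ranking walks positions 2-1-3, expanding outward from the peak — single-peaked.
Ballot type 1 violates single-peakedness, so the profile is not single-peaked on this axis.

no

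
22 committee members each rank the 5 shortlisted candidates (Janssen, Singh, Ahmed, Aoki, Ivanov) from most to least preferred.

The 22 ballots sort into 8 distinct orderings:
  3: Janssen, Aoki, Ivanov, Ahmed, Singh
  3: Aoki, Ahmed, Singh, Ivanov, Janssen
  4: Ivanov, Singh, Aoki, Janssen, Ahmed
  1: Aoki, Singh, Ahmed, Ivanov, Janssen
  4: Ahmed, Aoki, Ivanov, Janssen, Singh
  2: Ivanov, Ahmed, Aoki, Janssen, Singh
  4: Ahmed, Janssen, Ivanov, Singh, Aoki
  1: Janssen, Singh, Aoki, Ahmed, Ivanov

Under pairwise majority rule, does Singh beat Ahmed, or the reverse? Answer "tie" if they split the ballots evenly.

Ahmed

Ballots ranking Singh above Ahmed: 4 + 1 + 1 = 6.
Ballots ranking Ahmed above Singh: 22 − 6 = 16.
Ahmed wins the head-to-head 16–6.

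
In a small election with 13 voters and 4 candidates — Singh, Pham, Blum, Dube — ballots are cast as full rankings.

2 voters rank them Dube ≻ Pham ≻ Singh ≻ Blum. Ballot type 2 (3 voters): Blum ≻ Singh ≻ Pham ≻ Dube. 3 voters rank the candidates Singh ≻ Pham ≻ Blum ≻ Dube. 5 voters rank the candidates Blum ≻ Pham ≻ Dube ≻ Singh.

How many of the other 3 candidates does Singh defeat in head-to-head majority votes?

Singh against each rival (13 voters):
Singh–Pham: Pham 7–6.
Singh vs Blum: Blum, 8–5.
Singh–Dube: Dube 7–6.
Singh beats no one; loses to Pham, Blum, Dube — 0 pairwise wins.

0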